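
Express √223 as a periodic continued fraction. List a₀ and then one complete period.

a₀ = ⌊√223⌋ = 14.
With m₀=0, d₀=1 and mₖ₊₁ = dₖaₖ − mₖ, dₖ₊₁ = (n − mₖ₊₁²)/dₖ, aₖ₊₁ = ⌊(a₀+mₖ₊₁)/dₖ₊₁⌋:
  k=1: m=14, d=27, a=1
  k=2: m=13, d=2, a=13
  k=3: m=13, d=27, a=1
  k=4: m=14, d=1, a=28
d=1 and a=2a₀=28 at k=4, so the next step gives (m, d) = (14, 27) again — its k=1 value — and the period has length 4.

[14; 1, 13, 1, 28]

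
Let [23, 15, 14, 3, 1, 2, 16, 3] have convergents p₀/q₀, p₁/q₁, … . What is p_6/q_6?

893014/38715

Using pₖ = aₖpₖ₋₁ + pₖ₋₂, qₖ = aₖqₖ₋₁ + qₖ₋₂ (with p₋₁=1, p₋₂=0, q₋₁=0, q₋₂=1):
  k=0: a=23, p=23, q=1
  k=1: a=15, p=346, q=15
  k=2: a=14, p=4867, q=211
  k=3: a=3, p=14947, q=648
  k=4: a=1, p=19814, q=859
  k=5: a=2, p=54575, q=2366
  k=6: a=16, p=893014, q=38715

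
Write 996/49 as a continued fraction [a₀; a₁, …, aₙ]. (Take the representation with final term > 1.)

[20; 3, 16]

996 = 20*49 + 16
49 = 3*16 + 1
16 = 16*1 + 0  (stop)
So 996/49 = [20; 3, 16].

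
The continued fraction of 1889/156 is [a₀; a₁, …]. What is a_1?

1889 = 12·156 + 17   →  a_0 = 12
156 = 9·17 + 3   →  a_1 = 9

9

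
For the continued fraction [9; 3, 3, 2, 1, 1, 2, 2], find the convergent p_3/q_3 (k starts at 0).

Using pₖ = aₖpₖ₋₁ + pₖ₋₂, qₖ = aₖqₖ₋₁ + qₖ₋₂ (with p₋₁=1, p₋₂=0, q₋₁=0, q₋₂=1):
  k=0: a=9, p=9, q=1
  k=1: a=3, p=28, q=3
  k=2: a=3, p=93, q=10
  k=3: a=2, p=214, q=23

214/23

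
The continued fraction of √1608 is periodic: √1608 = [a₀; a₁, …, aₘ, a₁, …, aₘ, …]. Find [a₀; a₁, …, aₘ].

[40; 10, 80]

a₀ = ⌊√1608⌋ = 40.
With m₀=0, d₀=1 and mₖ₊₁ = dₖaₖ − mₖ, dₖ₊₁ = (n − mₖ₊₁²)/dₖ, aₖ₊₁ = ⌊(a₀+mₖ₊₁)/dₖ₊₁⌋:
  k=1: m=40, d=8, a=10
  k=2: m=40, d=1, a=80
d=1 and a=2a₀=80 at k=2, so the next step gives (m, d) = (40, 8) again — its k=1 value — and the period has length 2.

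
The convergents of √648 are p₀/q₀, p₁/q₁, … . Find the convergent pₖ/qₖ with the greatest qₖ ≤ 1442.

19601/770

√648 = [25; 2, 5, 6, 5, 2, 50, …] (period length 6).
Convergents:
  p_0/q_0 = 25/1
  p_1/q_1 = 51/2
  p_2/q_2 = 280/11
  p_3/q_3 = 1731/68
  p_4/q_4 = 8935/351
  p_5/q_5 = 19601/770
  p_6/q_6 = 988985/38851
q_5 = 770 ≤ 1442 < 38851 = q_6, so the answer is 19601/770.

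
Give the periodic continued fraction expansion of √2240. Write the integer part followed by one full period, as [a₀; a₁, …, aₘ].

[47; 3, 23, 3, 94]

a₀ = ⌊√2240⌋ = 47.
With m₀=0, d₀=1 and mₖ₊₁ = dₖaₖ − mₖ, dₖ₊₁ = (n − mₖ₊₁²)/dₖ, aₖ₊₁ = ⌊(a₀+mₖ₊₁)/dₖ₊₁⌋:
  k=1: m=47, d=31, a=3
  k=2: m=46, d=4, a=23
  k=3: m=46, d=31, a=3
  k=4: m=47, d=1, a=94
d=1 and a=2a₀=94 at k=4, so the next step gives (m, d) = (47, 31) again — its k=1 value — and the period has length 4.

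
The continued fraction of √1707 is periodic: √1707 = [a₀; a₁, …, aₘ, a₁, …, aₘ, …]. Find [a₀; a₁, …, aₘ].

a₀ = ⌊√1707⌋ = 41.
With m₀=0, d₀=1 and mₖ₊₁ = dₖaₖ − mₖ, dₖ₊₁ = (n − mₖ₊₁²)/dₖ, aₖ₊₁ = ⌊(a₀+mₖ₊₁)/dₖ₊₁⌋:
  k=1: m=41, d=26, a=3
  k=2: m=37, d=13, a=6
  k=3: m=41, d=2, a=41
  k=4: m=41, d=13, a=6
  k=5: m=37, d=26, a=3
  k=6: m=41, d=1, a=82
d=1 and a=2a₀=82 at k=6, so the next step gives (m, d) = (41, 26) again — its k=1 value — and the period has length 6.

[41; 3, 6, 41, 6, 3, 82]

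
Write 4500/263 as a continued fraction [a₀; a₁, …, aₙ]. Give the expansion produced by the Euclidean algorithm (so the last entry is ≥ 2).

4500 = 17×263 + 29
263 = 9×29 + 2
29 = 14×2 + 1
2 = 2×1 + 0  (stop)
So 4500/263 = [17; 9, 14, 2].

[17; 9, 14, 2]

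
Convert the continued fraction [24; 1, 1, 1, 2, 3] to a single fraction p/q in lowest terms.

Fold from the inside: start with 3/1.
  2 + 1/3 = 7/3
  1 + 3/7 = 10/7
  1 + 7/10 = 17/10
  1 + 10/17 = 27/17
  24 + 17/27 = 665/27

665/27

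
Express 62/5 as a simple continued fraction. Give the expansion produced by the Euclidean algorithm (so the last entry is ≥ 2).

62 = 12·5 + 2
5 = 2·2 + 1
2 = 2·1 + 0  (stop)
So 62/5 = [12; 2, 2].

[12; 2, 2]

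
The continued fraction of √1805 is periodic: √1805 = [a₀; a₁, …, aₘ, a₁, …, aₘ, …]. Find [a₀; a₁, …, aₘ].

[42; 2, 16, 2, 84]

a₀ = ⌊√1805⌋ = 42.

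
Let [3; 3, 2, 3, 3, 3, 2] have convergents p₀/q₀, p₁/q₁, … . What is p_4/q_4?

260/79

Using pₖ = aₖpₖ₋₁ + pₖ₋₂, qₖ = aₖqₖ₋₁ + qₖ₋₂ (with p₋₁=1, p₋₂=0, q₋₁=0, q₋₂=1):
  k=0: a=3, p=3, q=1
  k=1: a=3, p=10, q=3
  k=2: a=2, p=23, q=7
  k=3: a=3, p=79, q=24
  k=4: a=3, p=260, q=79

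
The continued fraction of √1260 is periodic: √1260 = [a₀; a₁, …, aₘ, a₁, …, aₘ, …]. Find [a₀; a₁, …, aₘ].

a₀ = ⌊√1260⌋ = 35.
With m₀=0, d₀=1 and mₖ₊₁ = dₖaₖ − mₖ, dₖ₊₁ = (n − mₖ₊₁²)/dₖ, aₖ₊₁ = ⌊(a₀+mₖ₊₁)/dₖ₊₁⌋:
  k=1: m=35, d=35, a=2
  k=2: m=35, d=1, a=70
d=1 and a=2a₀=70 at k=2, so the next step gives (m, d) = (35, 35) again — its k=1 value — and the period has length 2.

[35; 2, 70]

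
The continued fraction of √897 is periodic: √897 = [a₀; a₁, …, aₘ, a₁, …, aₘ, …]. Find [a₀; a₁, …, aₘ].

a₀ = ⌊√897⌋ = 29.
With m₀=0, d₀=1 and mₖ₊₁ = dₖaₖ − mₖ, dₖ₊₁ = (n − mₖ₊₁²)/dₖ, aₖ₊₁ = ⌊(a₀+mₖ₊₁)/dₖ₊₁⌋:
  k=1: m=29, d=56, a=1
  k=2: m=27, d=3, a=18
  k=3: m=27, d=56, a=1
  k=4: m=29, d=1, a=58
d=1 and a=2a₀=58 at k=4, so the next step gives (m, d) = (29, 56) again — its k=1 value — and the period has length 4.

[29; 1, 18, 1, 58]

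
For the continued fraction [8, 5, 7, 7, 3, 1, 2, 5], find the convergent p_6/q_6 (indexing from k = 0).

Using pₖ = aₖpₖ₋₁ + pₖ₋₂, qₖ = aₖqₖ₋₁ + qₖ₋₂ (with p₋₁=1, p₋₂=0, q₋₁=0, q₋₂=1):
  k=0: a=8, p=8, q=1
  k=1: a=5, p=41, q=5
  k=2: a=7, p=295, q=36
  k=3: a=7, p=2106, q=257
  k=4: a=3, p=6613, q=807
  k=5: a=1, p=8719, q=1064
  k=6: a=2, p=24051, q=2935

24051/2935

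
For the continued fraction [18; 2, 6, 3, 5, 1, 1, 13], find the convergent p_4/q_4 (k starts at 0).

4025/218

Using pₖ = aₖpₖ₋₁ + pₖ₋₂, qₖ = aₖqₖ₋₁ + qₖ₋₂ (with p₋₁=1, p₋₂=0, q₋₁=0, q₋₂=1):
  k=0: a=18, p=18, q=1
  k=1: a=2, p=37, q=2
  k=2: a=6, p=240, q=13
  k=3: a=3, p=757, q=41
  k=4: a=5, p=4025, q=218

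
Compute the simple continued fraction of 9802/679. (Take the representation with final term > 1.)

9802 = 14*679 + 296
679 = 2*296 + 87
296 = 3*87 + 35
87 = 2*35 + 17
35 = 2*17 + 1
17 = 17*1 + 0  (stop)
So 9802/679 = [14; 2, 3, 2, 2, 17].

[14; 2, 3, 2, 2, 17]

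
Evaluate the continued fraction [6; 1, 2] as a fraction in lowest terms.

Using pₖ = aₖpₖ₋₁ + pₖ₋₂ and qₖ = aₖqₖ₋₁ + qₖ₋₂:
  k=0: a=6, p=6, q=1
  k=1: a=1, p=7, q=1
  k=2: a=2, p=20, q=3

20/3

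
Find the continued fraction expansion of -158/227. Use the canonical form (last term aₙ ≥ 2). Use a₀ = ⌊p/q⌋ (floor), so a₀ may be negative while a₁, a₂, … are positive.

[-1; 3, 3, 2, 4, 2]

-158 = -1×227 + 69
227 = 3×69 + 20
69 = 3×20 + 9
20 = 2×9 + 2
9 = 4×2 + 1
2 = 2×1 + 0  (stop)
So -158/227 = [-1; 3, 3, 2, 4, 2].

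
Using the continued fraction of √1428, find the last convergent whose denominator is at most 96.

√1428 = [37; 1, 3, 1, 2, 1, 3, 1, 74, …] (period length 8).
Convergents:
  p_0/q_0 = 37/1
  p_1/q_1 = 38/1
  p_2/q_2 = 151/4
  p_3/q_3 = 189/5
  p_4/q_4 = 529/14
  p_5/q_5 = 718/19
  p_6/q_6 = 2683/71
  p_7/q_7 = 3401/90
  p_8/q_8 = 254357/6731
q_7 = 90 ≤ 96 < 6731 = q_8, so the answer is 3401/90.

3401/90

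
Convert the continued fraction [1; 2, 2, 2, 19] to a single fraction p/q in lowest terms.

Using pₖ = aₖpₖ₋₁ + pₖ₋₂ and qₖ = aₖqₖ₋₁ + qₖ₋₂:
  k=0: a=1, p=1, q=1
  k=1: a=2, p=3, q=2
  k=2: a=2, p=7, q=5
  k=3: a=2, p=17, q=12
  k=4: a=19, p=330, q=233

330/233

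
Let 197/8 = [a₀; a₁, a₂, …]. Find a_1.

1

197 = 24·8 + 5   →  a_0 = 24
8 = 1·5 + 3   →  a_1 = 1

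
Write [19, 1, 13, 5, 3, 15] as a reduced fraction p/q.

69275/3476

Fold from the inside: start with 15/1.
  3 + 1/15 = 46/15
  5 + 15/46 = 245/46
  13 + 46/245 = 3231/245
  1 + 245/3231 = 3476/3231
  19 + 3231/3476 = 69275/3476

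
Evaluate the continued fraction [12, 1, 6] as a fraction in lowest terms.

Fold from the inside: start with 6/1.
  1 + 1/6 = 7/6
  12 + 6/7 = 90/7

90/7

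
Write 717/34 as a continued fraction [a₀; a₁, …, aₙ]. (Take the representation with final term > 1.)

717 = 21×34 + 3
34 = 11×3 + 1
3 = 3×1 + 0  (stop)
So 717/34 = [21; 11, 3].

[21; 11, 3]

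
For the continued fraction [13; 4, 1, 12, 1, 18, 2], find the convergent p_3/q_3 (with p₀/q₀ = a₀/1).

Using pₖ = aₖpₖ₋₁ + pₖ₋₂, qₖ = aₖqₖ₋₁ + qₖ₋₂ (with p₋₁=1, p₋₂=0, q₋₁=0, q₋₂=1):
  k=0: a=13, p=13, q=1
  k=1: a=4, p=53, q=4
  k=2: a=1, p=66, q=5
  k=3: a=12, p=845, q=64

845/64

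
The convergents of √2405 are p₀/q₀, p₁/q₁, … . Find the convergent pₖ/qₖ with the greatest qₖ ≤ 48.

√2405 = [49; 24, 1, 1, 24, 98, …] (period length 5).
Convergents:
  p_0/q_0 = 49/1
  p_1/q_1 = 1177/24
  p_2/q_2 = 1226/25
  p_3/q_3 = 2403/49
q_2 = 25 ≤ 48 < 49 = q_3, so the answer is 1226/25.

1226/25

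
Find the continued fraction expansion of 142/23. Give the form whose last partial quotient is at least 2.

[6; 5, 1, 3]

142 = 6·23 + 4
23 = 5·4 + 3
4 = 1·3 + 1
3 = 3·1 + 0  (stop)
So 142/23 = [6; 5, 1, 3].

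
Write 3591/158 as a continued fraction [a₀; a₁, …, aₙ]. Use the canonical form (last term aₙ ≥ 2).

[22; 1, 2, 1, 2, 14]

3591 = 22×158 + 115
158 = 1×115 + 43
115 = 2×43 + 29
43 = 1×29 + 14
29 = 2×14 + 1
14 = 14×1 + 0  (stop)
So 3591/158 = [22; 1, 2, 1, 2, 14].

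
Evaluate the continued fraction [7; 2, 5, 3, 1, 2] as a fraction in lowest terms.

Fold from the inside: start with 2/1.
  1 + 1/2 = 3/2
  3 + 2/3 = 11/3
  5 + 3/11 = 58/11
  2 + 11/58 = 127/58
  7 + 58/127 = 947/127

947/127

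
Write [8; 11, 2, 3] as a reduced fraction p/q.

647/80

Using pₖ = aₖpₖ₋₁ + pₖ₋₂ and qₖ = aₖqₖ₋₁ + qₖ₋₂:
  k=0: a=8, p=8, q=1
  k=1: a=11, p=89, q=11
  k=2: a=2, p=186, q=23
  k=3: a=3, p=647, q=80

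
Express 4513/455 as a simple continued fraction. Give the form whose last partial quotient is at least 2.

4513 = 9×455 + 418
455 = 1×418 + 37
418 = 11×37 + 11
37 = 3×11 + 4
11 = 2×4 + 3
4 = 1×3 + 1
3 = 3×1 + 0  (stop)
So 4513/455 = [9; 1, 11, 3, 2, 1, 3].

[9; 1, 11, 3, 2, 1, 3]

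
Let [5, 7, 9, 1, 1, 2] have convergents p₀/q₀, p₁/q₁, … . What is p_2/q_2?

329/64

Using pₖ = aₖpₖ₋₁ + pₖ₋₂, qₖ = aₖqₖ₋₁ + qₖ₋₂ (with p₋₁=1, p₋₂=0, q₋₁=0, q₋₂=1):
  k=0: a=5, p=5, q=1
  k=1: a=7, p=36, q=7
  k=2: a=9, p=329, q=64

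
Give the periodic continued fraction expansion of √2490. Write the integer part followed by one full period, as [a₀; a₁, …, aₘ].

a₀ = ⌊√2490⌋ = 49.

[49; 1, 8, 1, 98]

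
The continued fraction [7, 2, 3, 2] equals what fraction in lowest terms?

Using pₖ = aₖpₖ₋₁ + pₖ₋₂ and qₖ = aₖqₖ₋₁ + qₖ₋₂:
  k=0: a=7, p=7, q=1
  k=1: a=2, p=15, q=2
  k=2: a=3, p=52, q=7
  k=3: a=2, p=119, q=16

119/16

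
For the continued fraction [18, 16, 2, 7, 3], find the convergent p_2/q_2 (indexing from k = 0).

596/33

Using pₖ = aₖpₖ₋₁ + pₖ₋₂, qₖ = aₖqₖ₋₁ + qₖ₋₂ (with p₋₁=1, p₋₂=0, q₋₁=0, q₋₂=1):
  k=0: a=18, p=18, q=1
  k=1: a=16, p=289, q=16
  k=2: a=2, p=596, q=33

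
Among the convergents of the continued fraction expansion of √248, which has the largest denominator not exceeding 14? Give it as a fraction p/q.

63/4

√248 = [15; 1, 2, 1, 30, …] (period length 4).
Convergents:
  p_0/q_0 = 15/1
  p_1/q_1 = 16/1
  p_2/q_2 = 47/3
  p_3/q_3 = 63/4
  p_4/q_4 = 1937/123
q_3 = 4 ≤ 14 < 123 = q_4, so the answer is 63/4.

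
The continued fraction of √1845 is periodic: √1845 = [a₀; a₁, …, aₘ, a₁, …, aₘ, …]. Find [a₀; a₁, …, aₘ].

a₀ = ⌊√1845⌋ = 42.
With m₀=0, d₀=1 and mₖ₊₁ = dₖaₖ − mₖ, dₖ₊₁ = (n − mₖ₊₁²)/dₖ, aₖ₊₁ = ⌊(a₀+mₖ₊₁)/dₖ₊₁⌋:
  k=1: m=42, d=81, a=1
  k=2: m=39, d=4, a=20
  k=3: m=41, d=41, a=2
  k=4: m=41, d=4, a=20
  k=5: m=39, d=81, a=1
  k=6: m=42, d=1, a=84
d=1 and a=2a₀=84 at k=6, so the next step gives (m, d) = (42, 81) again — its k=1 value — and the period has length 6.

[42; 1, 20, 2, 20, 1, 84]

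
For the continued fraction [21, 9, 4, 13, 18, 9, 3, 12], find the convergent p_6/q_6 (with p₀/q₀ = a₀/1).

5265769/249466

Using pₖ = aₖpₖ₋₁ + pₖ₋₂, qₖ = aₖqₖ₋₁ + qₖ₋₂ (with p₋₁=1, p₋₂=0, q₋₁=0, q₋₂=1):
  k=0: a=21, p=21, q=1
  k=1: a=9, p=190, q=9
  k=2: a=4, p=781, q=37
  k=3: a=13, p=10343, q=490
  k=4: a=18, p=186955, q=8857
  k=5: a=9, p=1692938, q=80203
  k=6: a=3, p=5265769, q=249466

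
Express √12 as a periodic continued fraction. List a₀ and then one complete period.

[3; 2, 6]

a₀ = ⌊√12⌋ = 3.
With m₀=0, d₀=1 and mₖ₊₁ = dₖaₖ − mₖ, dₖ₊₁ = (n − mₖ₊₁²)/dₖ, aₖ₊₁ = ⌊(a₀+mₖ₊₁)/dₖ₊₁⌋:
  k=1: m=3, d=3, a=2
  k=2: m=3, d=1, a=6
d=1 and a=2a₀=6 at k=2, so the next step gives (m, d) = (3, 3) again — its k=1 value — and the period has length 2.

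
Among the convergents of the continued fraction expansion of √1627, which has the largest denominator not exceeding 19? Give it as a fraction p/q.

√1627 = [40; 2, 1, 39, 1, 2, 80, …] (period length 6).
Convergents:
  p_0/q_0 = 40/1
  p_1/q_1 = 81/2
  p_2/q_2 = 121/3
  p_3/q_3 = 4800/119
q_2 = 3 ≤ 19 < 119 = q_3, so the answer is 121/3.

121/3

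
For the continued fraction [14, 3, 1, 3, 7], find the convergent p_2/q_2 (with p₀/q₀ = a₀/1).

57/4

Using pₖ = aₖpₖ₋₁ + pₖ₋₂, qₖ = aₖqₖ₋₁ + qₖ₋₂ (with p₋₁=1, p₋₂=0, q₋₁=0, q₋₂=1):
  k=0: a=14, p=14, q=1
  k=1: a=3, p=43, q=3
  k=2: a=1, p=57, q=4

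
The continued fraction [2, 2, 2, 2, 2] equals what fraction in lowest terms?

70/29

Fold from the inside: start with 2/1.
  2 + 1/2 = 5/2
  2 + 2/5 = 12/5
  2 + 5/12 = 29/12
  2 + 12/29 = 70/29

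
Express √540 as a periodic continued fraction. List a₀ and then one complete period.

a₀ = ⌊√540⌋ = 23.
With m₀=0, d₀=1 and mₖ₊₁ = dₖaₖ − mₖ, dₖ₊₁ = (n − mₖ₊₁²)/dₖ, aₖ₊₁ = ⌊(a₀+mₖ₊₁)/dₖ₊₁⌋:
  k=1: m=23, d=11, a=4
  k=2: m=21, d=9, a=4
  k=3: m=15, d=35, a=1
  k=4: m=20, d=4, a=10
  k=5: m=20, d=35, a=1
  k=6: m=15, d=9, a=4
  k=7: m=21, d=11, a=4
  k=8: m=23, d=1, a=46
d=1 and a=2a₀=46 at k=8, so the next step gives (m, d) = (23, 11) again — its k=1 value — and the period has length 8.

[23; 4, 4, 1, 10, 1, 4, 4, 46]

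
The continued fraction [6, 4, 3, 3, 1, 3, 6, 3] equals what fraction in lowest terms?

26032/4177

Using pₖ = aₖpₖ₋₁ + pₖ₋₂ and qₖ = aₖqₖ₋₁ + qₖ₋₂:
  k=0: a=6, p=6, q=1
  k=1: a=4, p=25, q=4
  k=2: a=3, p=81, q=13
  k=3: a=3, p=268, q=43
  k=4: a=1, p=349, q=56
  k=5: a=3, p=1315, q=211
  k=6: a=6, p=8239, q=1322
  k=7: a=3, p=26032, q=4177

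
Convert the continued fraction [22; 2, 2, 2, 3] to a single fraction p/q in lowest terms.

919/41

Fold from the inside: start with 3/1.
  2 + 1/3 = 7/3
  2 + 3/7 = 17/7
  2 + 7/17 = 41/17
  22 + 17/41 = 919/41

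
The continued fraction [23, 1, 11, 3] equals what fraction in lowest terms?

885/37

Using pₖ = aₖpₖ₋₁ + pₖ₋₂ and qₖ = aₖqₖ₋₁ + qₖ₋₂:
  k=0: a=23, p=23, q=1
  k=1: a=1, p=24, q=1
  k=2: a=11, p=287, q=12
  k=3: a=3, p=885, q=37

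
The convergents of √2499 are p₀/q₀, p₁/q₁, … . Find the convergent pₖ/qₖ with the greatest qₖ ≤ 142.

√2499 = [49; 1, 98, …] (period length 2).
Convergents:
  p_0/q_0 = 49/1
  p_1/q_1 = 50/1
  p_2/q_2 = 4949/99
  p_3/q_3 = 4999/100
  p_4/q_4 = 494851/9899
q_3 = 100 ≤ 142 < 9899 = q_4, so the answer is 4999/100.

4999/100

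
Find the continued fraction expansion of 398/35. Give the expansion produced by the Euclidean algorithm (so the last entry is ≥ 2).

[11; 2, 1, 2, 4]

398 = 11×35 + 13
35 = 2×13 + 9
13 = 1×9 + 4
9 = 2×4 + 1
4 = 4×1 + 0  (stop)
So 398/35 = [11; 2, 1, 2, 4].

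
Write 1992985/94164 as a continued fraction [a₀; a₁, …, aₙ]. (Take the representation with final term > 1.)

[21; 6, 16, 1, 13, 8, 8]

1992985 = 21×94164 + 15541
94164 = 6×15541 + 918
15541 = 16×918 + 853
918 = 1×853 + 65
853 = 13×65 + 8
65 = 8×8 + 1
8 = 8×1 + 0  (stop)
So 1992985/94164 = [21; 6, 16, 1, 13, 8, 8].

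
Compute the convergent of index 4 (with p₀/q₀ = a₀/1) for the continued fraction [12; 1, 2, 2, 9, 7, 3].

839/66

Using pₖ = aₖpₖ₋₁ + pₖ₋₂, qₖ = aₖqₖ₋₁ + qₖ₋₂ (with p₋₁=1, p₋₂=0, q₋₁=0, q₋₂=1):
  k=0: a=12, p=12, q=1
  k=1: a=1, p=13, q=1
  k=2: a=2, p=38, q=3
  k=3: a=2, p=89, q=7
  k=4: a=9, p=839, q=66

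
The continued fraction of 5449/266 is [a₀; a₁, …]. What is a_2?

16

5449 = 20·266 + 129   →  a_0 = 20
266 = 2·129 + 8   →  a_1 = 2
129 = 16·8 + 1   →  a_2 = 16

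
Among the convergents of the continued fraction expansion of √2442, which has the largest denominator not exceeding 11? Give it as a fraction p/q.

√2442 = [49; 2, 2, 2, 98, …] (period length 4).
Convergents:
  p_0/q_0 = 49/1
  p_1/q_1 = 99/2
  p_2/q_2 = 247/5
  p_3/q_3 = 593/12
q_2 = 5 ≤ 11 < 12 = q_3, so the answer is 247/5.

247/5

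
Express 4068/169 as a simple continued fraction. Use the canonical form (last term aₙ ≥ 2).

[24; 14, 12]

4068 = 24×169 + 12
169 = 14×12 + 1
12 = 12×1 + 0  (stop)
So 4068/169 = [24; 14, 12].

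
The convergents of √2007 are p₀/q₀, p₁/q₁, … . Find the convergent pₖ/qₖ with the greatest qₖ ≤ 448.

√2007 = [44; 1, 3, 1, 88, …] (period length 4).
Convergents:
  p_0/q_0 = 44/1
  p_1/q_1 = 45/1
  p_2/q_2 = 179/4
  p_3/q_3 = 224/5
  p_4/q_4 = 19891/444
  p_5/q_5 = 20115/449
q_4 = 444 ≤ 448 < 449 = q_5, so the answer is 19891/444.

19891/444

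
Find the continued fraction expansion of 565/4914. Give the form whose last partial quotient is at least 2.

[0; 8, 1, 2, 3, 3, 2, 7]

565 = 0·4914 + 565
4914 = 8·565 + 394
565 = 1·394 + 171
394 = 2·171 + 52
171 = 3·52 + 15
52 = 3·15 + 7
15 = 2·7 + 1
7 = 7·1 + 0  (stop)
So 565/4914 = [0; 8, 1, 2, 3, 3, 2, 7].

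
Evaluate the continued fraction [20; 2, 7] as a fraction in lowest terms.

Fold from the inside: start with 7/1.
  2 + 1/7 = 15/7
  20 + 7/15 = 307/15

307/15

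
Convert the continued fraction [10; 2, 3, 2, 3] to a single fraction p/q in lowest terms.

Fold from the inside: start with 3/1.
  2 + 1/3 = 7/3
  3 + 3/7 = 24/7
  2 + 7/24 = 55/24
  10 + 24/55 = 574/55

574/55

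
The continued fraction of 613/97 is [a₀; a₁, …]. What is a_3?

1

613 = 6·97 + 31   →  a_0 = 6
97 = 3·31 + 4   →  a_1 = 3
31 = 7·4 + 3   →  a_2 = 7
4 = 1·3 + 1   →  a_3 = 1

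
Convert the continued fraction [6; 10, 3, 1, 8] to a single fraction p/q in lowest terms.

Fold from the inside: start with 8/1.
  1 + 1/8 = 9/8
  3 + 8/9 = 35/9
  10 + 9/35 = 359/35
  6 + 35/359 = 2189/359

2189/359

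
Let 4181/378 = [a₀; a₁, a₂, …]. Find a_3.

4181 = 11·378 + 23   →  a_0 = 11
378 = 16·23 + 10   →  a_1 = 16
23 = 2·10 + 3   →  a_2 = 2
10 = 3·3 + 1   →  a_3 = 3

3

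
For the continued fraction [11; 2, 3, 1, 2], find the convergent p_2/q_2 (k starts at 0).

80/7

Using pₖ = aₖpₖ₋₁ + pₖ₋₂, qₖ = aₖqₖ₋₁ + qₖ₋₂ (with p₋₁=1, p₋₂=0, q₋₁=0, q₋₂=1):
  k=0: a=11, p=11, q=1
  k=1: a=2, p=23, q=2
  k=2: a=3, p=80, q=7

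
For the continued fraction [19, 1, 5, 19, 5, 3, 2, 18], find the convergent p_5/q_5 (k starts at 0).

36853/1858

Using pₖ = aₖpₖ₋₁ + pₖ₋₂, qₖ = aₖqₖ₋₁ + qₖ₋₂ (with p₋₁=1, p₋₂=0, q₋₁=0, q₋₂=1):
  k=0: a=19, p=19, q=1
  k=1: a=1, p=20, q=1
  k=2: a=5, p=119, q=6
  k=3: a=19, p=2281, q=115
  k=4: a=5, p=11524, q=581
  k=5: a=3, p=36853, q=1858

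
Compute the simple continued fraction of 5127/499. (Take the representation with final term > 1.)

[10; 3, 1, 1, 1, 3, 1, 9]

5127 = 10×499 + 137
499 = 3×137 + 88
137 = 1×88 + 49
88 = 1×49 + 39
49 = 1×39 + 10
39 = 3×10 + 9
10 = 1×9 + 1
9 = 9×1 + 0  (stop)
So 5127/499 = [10; 3, 1, 1, 1, 3, 1, 9].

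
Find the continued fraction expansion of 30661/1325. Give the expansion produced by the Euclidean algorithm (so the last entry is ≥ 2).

[23; 7, 8, 11, 2]

30661 = 23×1325 + 186
1325 = 7×186 + 23
186 = 8×23 + 2
23 = 11×2 + 1
2 = 2×1 + 0  (stop)
So 30661/1325 = [23; 7, 8, 11, 2].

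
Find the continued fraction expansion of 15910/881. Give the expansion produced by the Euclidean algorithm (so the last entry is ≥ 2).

[18; 16, 1, 16, 3]

15910 = 18×881 + 52
881 = 16×52 + 49
52 = 1×49 + 3
49 = 16×3 + 1
3 = 3×1 + 0  (stop)
So 15910/881 = [18; 16, 1, 16, 3].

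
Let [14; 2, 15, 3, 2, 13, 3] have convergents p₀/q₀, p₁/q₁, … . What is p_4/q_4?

Using pₖ = aₖpₖ₋₁ + pₖ₋₂, qₖ = aₖqₖ₋₁ + qₖ₋₂ (with p₋₁=1, p₋₂=0, q₋₁=0, q₋₂=1):
  k=0: a=14, p=14, q=1
  k=1: a=2, p=29, q=2
  k=2: a=15, p=449, q=31
  k=3: a=3, p=1376, q=95
  k=4: a=2, p=3201, q=221

3201/221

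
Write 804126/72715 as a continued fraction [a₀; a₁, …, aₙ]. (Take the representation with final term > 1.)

804126 = 11·72715 + 4261
72715 = 17·4261 + 278
4261 = 15·278 + 91
278 = 3·91 + 5
91 = 18·5 + 1
5 = 5·1 + 0  (stop)
So 804126/72715 = [11; 17, 15, 3, 18, 5].

[11; 17, 15, 3, 18, 5]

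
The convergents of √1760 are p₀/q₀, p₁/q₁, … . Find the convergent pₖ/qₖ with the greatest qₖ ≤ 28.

√1760 = [41; 1, 19, 1, 82, …] (period length 4).
Convergents:
  p_0/q_0 = 41/1
  p_1/q_1 = 42/1
  p_2/q_2 = 839/20
  p_3/q_3 = 881/21
  p_4/q_4 = 73081/1742
q_3 = 21 ≤ 28 < 1742 = q_4, so the answer is 881/21.

881/21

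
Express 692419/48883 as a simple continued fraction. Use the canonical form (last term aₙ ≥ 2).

692419 = 14*48883 + 8057
48883 = 6*8057 + 541
8057 = 14*541 + 483
541 = 1*483 + 58
483 = 8*58 + 19
58 = 3*19 + 1
19 = 19*1 + 0  (stop)
So 692419/48883 = [14; 6, 14, 1, 8, 3, 19].

[14; 6, 14, 1, 8, 3, 19]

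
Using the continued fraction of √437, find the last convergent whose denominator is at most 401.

4599/220

√437 = [20; 1, 9, 2, 9, 1, 40, …] (period length 6).
Convergents:
  p_0/q_0 = 20/1
  p_1/q_1 = 21/1
  p_2/q_2 = 209/10
  p_3/q_3 = 439/21
  p_4/q_4 = 4160/199
  p_5/q_5 = 4599/220
  p_6/q_6 = 188120/8999
q_5 = 220 ≤ 401 < 8999 = q_6, so the answer is 4599/220.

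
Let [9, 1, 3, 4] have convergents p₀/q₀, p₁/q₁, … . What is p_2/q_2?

39/4

Using pₖ = aₖpₖ₋₁ + pₖ₋₂, qₖ = aₖqₖ₋₁ + qₖ₋₂ (with p₋₁=1, p₋₂=0, q₋₁=0, q₋₂=1):
  k=0: a=9, p=9, q=1
  k=1: a=1, p=10, q=1
  k=2: a=3, p=39, q=4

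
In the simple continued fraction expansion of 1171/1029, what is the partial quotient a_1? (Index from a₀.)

1171 = 1·1029 + 142   →  a_0 = 1
1029 = 7·142 + 35   →  a_1 = 7

7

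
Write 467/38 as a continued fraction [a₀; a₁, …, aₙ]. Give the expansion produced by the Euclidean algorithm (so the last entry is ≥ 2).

[12; 3, 2, 5]

467 = 12·38 + 11
38 = 3·11 + 5
11 = 2·5 + 1
5 = 5·1 + 0  (stop)
So 467/38 = [12; 3, 2, 5].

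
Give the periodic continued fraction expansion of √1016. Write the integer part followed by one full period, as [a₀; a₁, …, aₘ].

[31; 1, 6, 1, 62]

a₀ = ⌊√1016⌋ = 31.
With m₀=0, d₀=1 and mₖ₊₁ = dₖaₖ − mₖ, dₖ₊₁ = (n − mₖ₊₁²)/dₖ, aₖ₊₁ = ⌊(a₀+mₖ₊₁)/dₖ₊₁⌋:
  k=1: m=31, d=55, a=1
  k=2: m=24, d=8, a=6
  k=3: m=24, d=55, a=1
  k=4: m=31, d=1, a=62
d=1 and a=2a₀=62 at k=4, so the next step gives (m, d) = (31, 55) again — its k=1 value — and the period has length 4.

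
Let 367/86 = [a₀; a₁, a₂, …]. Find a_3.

2

367 = 4·86 + 23   →  a_0 = 4
86 = 3·23 + 17   →  a_1 = 3
23 = 1·17 + 6   →  a_2 = 1
17 = 2·6 + 5   →  a_3 = 2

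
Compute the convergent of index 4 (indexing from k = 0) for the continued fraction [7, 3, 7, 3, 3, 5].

Using pₖ = aₖpₖ₋₁ + pₖ₋₂, qₖ = aₖqₖ₋₁ + qₖ₋₂ (with p₋₁=1, p₋₂=0, q₋₁=0, q₋₂=1):
  k=0: a=7, p=7, q=1
  k=1: a=3, p=22, q=3
  k=2: a=7, p=161, q=22
  k=3: a=3, p=505, q=69
  k=4: a=3, p=1676, q=229

1676/229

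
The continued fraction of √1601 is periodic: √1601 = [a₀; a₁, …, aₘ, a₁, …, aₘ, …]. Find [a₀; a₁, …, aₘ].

a₀ = ⌊√1601⌋ = 40.
With m₀=0, d₀=1 and mₖ₊₁ = dₖaₖ − mₖ, dₖ₊₁ = (n − mₖ₊₁²)/dₖ, aₖ₊₁ = ⌊(a₀+mₖ₊₁)/dₖ₊₁⌋:
  k=1: m=40, d=1, a=80
d=1 and a=2a₀=80 at k=1, so the next step gives (m, d) = (40, 1) again — its k=1 value — and the period has length 1.

[40; 80]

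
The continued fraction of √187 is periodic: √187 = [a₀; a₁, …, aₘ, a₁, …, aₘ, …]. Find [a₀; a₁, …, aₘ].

[13; 1, 2, 13, 2, 1, 26]

a₀ = ⌊√187⌋ = 13.
With m₀=0, d₀=1 and mₖ₊₁ = dₖaₖ − mₖ, dₖ₊₁ = (n − mₖ₊₁²)/dₖ, aₖ₊₁ = ⌊(a₀+mₖ₊₁)/dₖ₊₁⌋:
  k=1: m=13, d=18, a=1
  k=2: m=5, d=9, a=2
  k=3: m=13, d=2, a=13
  k=4: m=13, d=9, a=2
  k=5: m=5, d=18, a=1
  k=6: m=13, d=1, a=26
d=1 and a=2a₀=26 at k=6, so the next step gives (m, d) = (13, 18) again — its k=1 value — and the period has length 6.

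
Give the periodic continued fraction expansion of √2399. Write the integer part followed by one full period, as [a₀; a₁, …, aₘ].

a₀ = ⌊√2399⌋ = 48.
With m₀=0, d₀=1 and mₖ₊₁ = dₖaₖ − mₖ, dₖ₊₁ = (n − mₖ₊₁²)/dₖ, aₖ₊₁ = ⌊(a₀+mₖ₊₁)/dₖ₊₁⌋:
  k=1: m=48, d=95, a=1
  k=2: m=47, d=2, a=47
  k=3: m=47, d=95, a=1
  k=4: m=48, d=1, a=96
d=1 and a=2a₀=96 at k=4, so the next step gives (m, d) = (48, 95) again — its k=1 value — and the period has length 4.

[48; 1, 47, 1, 96]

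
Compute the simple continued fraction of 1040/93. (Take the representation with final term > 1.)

1040 = 11*93 + 17
93 = 5*17 + 8
17 = 2*8 + 1
8 = 8*1 + 0  (stop)
So 1040/93 = [11; 5, 2, 8].

[11; 5, 2, 8]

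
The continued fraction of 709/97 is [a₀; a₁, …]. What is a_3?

709 = 7·97 + 30   →  a_0 = 7
97 = 3·30 + 7   →  a_1 = 3
30 = 4·7 + 2   →  a_2 = 4
7 = 3·2 + 1   →  a_3 = 3

3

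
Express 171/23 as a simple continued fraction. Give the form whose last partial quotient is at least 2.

171 = 7·23 + 10
23 = 2·10 + 3
10 = 3·3 + 1
3 = 3·1 + 0  (stop)
So 171/23 = [7; 2, 3, 3].

[7; 2, 3, 3]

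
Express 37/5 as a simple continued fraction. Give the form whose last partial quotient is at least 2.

[7; 2, 2]

37 = 7·5 + 2
5 = 2·2 + 1
2 = 2·1 + 0  (stop)
So 37/5 = [7; 2, 2].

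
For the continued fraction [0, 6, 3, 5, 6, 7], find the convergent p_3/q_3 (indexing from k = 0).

Using pₖ = aₖpₖ₋₁ + pₖ₋₂, qₖ = aₖqₖ₋₁ + qₖ₋₂ (with p₋₁=1, p₋₂=0, q₋₁=0, q₋₂=1):
  k=0: a=0, p=0, q=1
  k=1: a=6, p=1, q=6
  k=2: a=3, p=3, q=19
  k=3: a=5, p=16, q=101

16/101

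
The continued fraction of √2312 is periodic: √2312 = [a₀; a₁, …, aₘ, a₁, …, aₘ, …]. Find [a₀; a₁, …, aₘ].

a₀ = ⌊√2312⌋ = 48.
With m₀=0, d₀=1 and mₖ₊₁ = dₖaₖ − mₖ, dₖ₊₁ = (n − mₖ₊₁²)/dₖ, aₖ₊₁ = ⌊(a₀+mₖ₊₁)/dₖ₊₁⌋:
  k=1: m=48, d=8, a=12
  k=2: m=48, d=1, a=96
d=1 and a=2a₀=96 at k=2, so the next step gives (m, d) = (48, 8) again — its k=1 value — and the period has length 2.

[48; 12, 96]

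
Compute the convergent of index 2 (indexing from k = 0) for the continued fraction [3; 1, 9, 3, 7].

39/10

Using pₖ = aₖpₖ₋₁ + pₖ₋₂, qₖ = aₖqₖ₋₁ + qₖ₋₂ (with p₋₁=1, p₋₂=0, q₋₁=0, q₋₂=1):
  k=0: a=3, p=3, q=1
  k=1: a=1, p=4, q=1
  k=2: a=9, p=39, q=10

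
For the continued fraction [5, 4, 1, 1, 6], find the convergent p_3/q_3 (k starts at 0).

47/9

Using pₖ = aₖpₖ₋₁ + pₖ₋₂, qₖ = aₖqₖ₋₁ + qₖ₋₂ (with p₋₁=1, p₋₂=0, q₋₁=0, q₋₂=1):
  k=0: a=5, p=5, q=1
  k=1: a=4, p=21, q=4
  k=2: a=1, p=26, q=5
  k=3: a=1, p=47, q=9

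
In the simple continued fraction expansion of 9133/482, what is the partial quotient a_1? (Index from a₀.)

9133 = 18·482 + 457   →  a_0 = 18
482 = 1·457 + 25   →  a_1 = 1

1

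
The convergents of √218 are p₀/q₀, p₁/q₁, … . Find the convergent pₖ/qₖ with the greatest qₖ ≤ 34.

√218 = [14; 1, 3, 3, 1, 28, …] (period length 5).
Convergents:
  p_0/q_0 = 14/1
  p_1/q_1 = 15/1
  p_2/q_2 = 59/4
  p_3/q_3 = 192/13
  p_4/q_4 = 251/17
  p_5/q_5 = 7220/489
q_4 = 17 ≤ 34 < 489 = q_5, so the answer is 251/17.

251/17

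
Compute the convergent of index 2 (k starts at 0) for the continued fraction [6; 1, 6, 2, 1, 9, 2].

48/7

Using pₖ = aₖpₖ₋₁ + pₖ₋₂, qₖ = aₖqₖ₋₁ + qₖ₋₂ (with p₋₁=1, p₋₂=0, q₋₁=0, q₋₂=1):
  k=0: a=6, p=6, q=1
  k=1: a=1, p=7, q=1
  k=2: a=6, p=48, q=7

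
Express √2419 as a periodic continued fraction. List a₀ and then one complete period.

[49; 5, 2, 5, 98]

a₀ = ⌊√2419⌋ = 49.
With m₀=0, d₀=1 and mₖ₊₁ = dₖaₖ − mₖ, dₖ₊₁ = (n − mₖ₊₁²)/dₖ, aₖ₊₁ = ⌊(a₀+mₖ₊₁)/dₖ₊₁⌋:
  k=1: m=49, d=18, a=5
  k=2: m=41, d=41, a=2
  k=3: m=41, d=18, a=5
  k=4: m=49, d=1, a=98
d=1 and a=2a₀=98 at k=4, so the next step gives (m, d) = (49, 18) again — its k=1 value — and the period has length 4.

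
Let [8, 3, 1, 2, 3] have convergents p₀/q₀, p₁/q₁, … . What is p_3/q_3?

Using pₖ = aₖpₖ₋₁ + pₖ₋₂, qₖ = aₖqₖ₋₁ + qₖ₋₂ (with p₋₁=1, p₋₂=0, q₋₁=0, q₋₂=1):
  k=0: a=8, p=8, q=1
  k=1: a=3, p=25, q=3
  k=2: a=1, p=33, q=4
  k=3: a=2, p=91, q=11

91/11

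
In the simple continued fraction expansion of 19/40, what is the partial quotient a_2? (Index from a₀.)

9

19 = 0·40 + 19   →  a_0 = 0
40 = 2·19 + 2   →  a_1 = 2
19 = 9·2 + 1   →  a_2 = 9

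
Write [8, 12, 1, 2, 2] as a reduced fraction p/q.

719/89

Using pₖ = aₖpₖ₋₁ + pₖ₋₂ and qₖ = aₖqₖ₋₁ + qₖ₋₂:
  k=0: a=8, p=8, q=1
  k=1: a=12, p=97, q=12
  k=2: a=1, p=105, q=13
  k=3: a=2, p=307, q=38
  k=4: a=2, p=719, q=89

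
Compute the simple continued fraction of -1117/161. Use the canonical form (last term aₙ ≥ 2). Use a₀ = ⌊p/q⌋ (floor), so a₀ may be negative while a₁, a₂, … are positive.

[-7; 16, 10]

-1117 = -7×161 + 10
161 = 16×10 + 1
10 = 10×1 + 0  (stop)
So -1117/161 = [-7; 16, 10].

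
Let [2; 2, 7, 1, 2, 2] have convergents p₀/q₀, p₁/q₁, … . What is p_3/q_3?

Using pₖ = aₖpₖ₋₁ + pₖ₋₂, qₖ = aₖqₖ₋₁ + qₖ₋₂ (with p₋₁=1, p₋₂=0, q₋₁=0, q₋₂=1):
  k=0: a=2, p=2, q=1
  k=1: a=2, p=5, q=2
  k=2: a=7, p=37, q=15
  k=3: a=1, p=42, q=17

42/17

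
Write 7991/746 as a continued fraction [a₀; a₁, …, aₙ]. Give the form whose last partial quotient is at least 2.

7991 = 10·746 + 531
746 = 1·531 + 215
531 = 2·215 + 101
215 = 2·101 + 13
101 = 7·13 + 10
13 = 1·10 + 3
10 = 3·3 + 1
3 = 3·1 + 0  (stop)
So 7991/746 = [10; 1, 2, 2, 7, 1, 3, 3].

[10; 1, 2, 2, 7, 1, 3, 3]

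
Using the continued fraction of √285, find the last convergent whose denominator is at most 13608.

82367/4879

√285 = [16; 1, 7, 2, 7, 1, 32, …] (period length 6).
Convergents:
  p_0/q_0 = 16/1
  p_1/q_1 = 17/1
  p_2/q_2 = 135/8
  p_3/q_3 = 287/17
  p_4/q_4 = 2144/127
  p_5/q_5 = 2431/144
  p_6/q_6 = 79936/4735
  p_7/q_7 = 82367/4879
  p_8/q_8 = 656505/38888
q_7 = 4879 ≤ 13608 < 38888 = q_8, so the answer is 82367/4879.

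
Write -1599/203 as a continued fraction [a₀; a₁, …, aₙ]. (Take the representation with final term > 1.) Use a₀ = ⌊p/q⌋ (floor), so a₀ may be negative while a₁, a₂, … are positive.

[-8; 8, 8, 3]

-1599 = -8·203 + 25
203 = 8·25 + 3
25 = 8·3 + 1
3 = 3·1 + 0  (stop)
So -1599/203 = [-8; 8, 8, 3].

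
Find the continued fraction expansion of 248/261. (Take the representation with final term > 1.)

[0; 1, 19, 13]

248 = 0·261 + 248
261 = 1·248 + 13
248 = 19·13 + 1
13 = 13·1 + 0  (stop)
So 248/261 = [0; 1, 19, 13].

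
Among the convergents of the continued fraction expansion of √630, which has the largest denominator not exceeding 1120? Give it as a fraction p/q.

√630 = [25; 10, 50, …] (period length 2).
Convergents:
  p_0/q_0 = 25/1
  p_1/q_1 = 251/10
  p_2/q_2 = 12575/501
  p_3/q_3 = 126001/5020
q_2 = 501 ≤ 1120 < 5020 = q_3, so the answer is 12575/501.

12575/501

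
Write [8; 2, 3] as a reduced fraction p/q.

59/7

Using pₖ = aₖpₖ₋₁ + pₖ₋₂ and qₖ = aₖqₖ₋₁ + qₖ₋₂:
  k=0: a=8, p=8, q=1
  k=1: a=2, p=17, q=2
  k=2: a=3, p=59, q=7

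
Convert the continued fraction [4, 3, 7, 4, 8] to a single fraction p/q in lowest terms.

3239/750

Fold from the inside: start with 8/1.
  4 + 1/8 = 33/8
  7 + 8/33 = 239/33
  3 + 33/239 = 750/239
  4 + 239/750 = 3239/750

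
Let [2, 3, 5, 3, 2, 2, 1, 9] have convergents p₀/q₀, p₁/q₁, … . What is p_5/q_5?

Using pₖ = aₖpₖ₋₁ + pₖ₋₂, qₖ = aₖqₖ₋₁ + qₖ₋₂ (with p₋₁=1, p₋₂=0, q₋₁=0, q₋₂=1):
  k=0: a=2, p=2, q=1
  k=1: a=3, p=7, q=3
  k=2: a=5, p=37, q=16
  k=3: a=3, p=118, q=51
  k=4: a=2, p=273, q=118
  k=5: a=2, p=664, q=287

664/287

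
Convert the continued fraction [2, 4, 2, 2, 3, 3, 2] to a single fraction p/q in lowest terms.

1267/569

Fold from the inside: start with 2/1.
  3 + 1/2 = 7/2
  3 + 2/7 = 23/7
  2 + 7/23 = 53/23
  2 + 23/53 = 129/53
  4 + 53/129 = 569/129
  2 + 129/569 = 1267/569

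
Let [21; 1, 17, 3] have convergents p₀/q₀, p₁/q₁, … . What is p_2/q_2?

395/18

Using pₖ = aₖpₖ₋₁ + pₖ₋₂, qₖ = aₖqₖ₋₁ + qₖ₋₂ (with p₋₁=1, p₋₂=0, q₋₁=0, q₋₂=1):
  k=0: a=21, p=21, q=1
  k=1: a=1, p=22, q=1
  k=2: a=17, p=395, q=18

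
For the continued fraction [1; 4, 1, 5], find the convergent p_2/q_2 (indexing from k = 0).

Using pₖ = aₖpₖ₋₁ + pₖ₋₂, qₖ = aₖqₖ₋₁ + qₖ₋₂ (with p₋₁=1, p₋₂=0, q₋₁=0, q₋₂=1):
  k=0: a=1, p=1, q=1
  k=1: a=4, p=5, q=4
  k=2: a=1, p=6, q=5

6/5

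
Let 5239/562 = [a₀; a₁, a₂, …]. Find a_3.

1

5239 = 9·562 + 181   →  a_0 = 9
562 = 3·181 + 19   →  a_1 = 3
181 = 9·19 + 10   →  a_2 = 9
19 = 1·10 + 9   →  a_3 = 1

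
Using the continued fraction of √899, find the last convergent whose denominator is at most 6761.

√899 = [29; 1, 58, …] (period length 2).
Convergents:
  p_0/q_0 = 29/1
  p_1/q_1 = 30/1
  p_2/q_2 = 1769/59
  p_3/q_3 = 1799/60
  p_4/q_4 = 106111/3539
  p_5/q_5 = 107910/3599
  p_6/q_6 = 6364891/212281
q_5 = 3599 ≤ 6761 < 212281 = q_6, so the answer is 107910/3599.

107910/3599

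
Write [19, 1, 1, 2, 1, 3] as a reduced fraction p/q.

Fold from the inside: start with 3/1.
  1 + 1/3 = 4/3
  2 + 3/4 = 11/4
  1 + 4/11 = 15/11
  1 + 11/15 = 26/15
  19 + 15/26 = 509/26

509/26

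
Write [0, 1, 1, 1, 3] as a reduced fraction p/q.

Using pₖ = aₖpₖ₋₁ + pₖ₋₂ and qₖ = aₖqₖ₋₁ + qₖ₋₂:
  k=0: a=0, p=0, q=1
  k=1: a=1, p=1, q=1
  k=2: a=1, p=1, q=2
  k=3: a=1, p=2, q=3
  k=4: a=3, p=7, q=11

7/11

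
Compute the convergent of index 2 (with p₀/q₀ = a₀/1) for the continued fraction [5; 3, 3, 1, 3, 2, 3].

Using pₖ = aₖpₖ₋₁ + pₖ₋₂, qₖ = aₖqₖ₋₁ + qₖ₋₂ (with p₋₁=1, p₋₂=0, q₋₁=0, q₋₂=1):
  k=0: a=5, p=5, q=1
  k=1: a=3, p=16, q=3
  k=2: a=3, p=53, q=10

53/10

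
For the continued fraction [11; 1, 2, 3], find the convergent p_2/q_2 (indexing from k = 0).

Using pₖ = aₖpₖ₋₁ + pₖ₋₂, qₖ = aₖqₖ₋₁ + qₖ₋₂ (with p₋₁=1, p₋₂=0, q₋₁=0, q₋₂=1):
  k=0: a=11, p=11, q=1
  k=1: a=1, p=12, q=1
  k=2: a=2, p=35, q=3

35/3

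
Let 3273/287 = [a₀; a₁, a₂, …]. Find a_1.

2

3273 = 11·287 + 116   →  a_0 = 11
287 = 2·116 + 55   →  a_1 = 2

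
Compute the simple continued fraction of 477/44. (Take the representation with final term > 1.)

477 = 10×44 + 37
44 = 1×37 + 7
37 = 5×7 + 2
7 = 3×2 + 1
2 = 2×1 + 0  (stop)
So 477/44 = [10; 1, 5, 3, 2].

[10; 1, 5, 3, 2]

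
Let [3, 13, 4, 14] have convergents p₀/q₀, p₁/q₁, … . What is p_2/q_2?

Using pₖ = aₖpₖ₋₁ + pₖ₋₂, qₖ = aₖqₖ₋₁ + qₖ₋₂ (with p₋₁=1, p₋₂=0, q₋₁=0, q₋₂=1):
  k=0: a=3, p=3, q=1
  k=1: a=13, p=40, q=13
  k=2: a=4, p=163, q=53

163/53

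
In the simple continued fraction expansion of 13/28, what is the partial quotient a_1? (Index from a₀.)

2

13 = 0·28 + 13   →  a_0 = 0
28 = 2·13 + 2   →  a_1 = 2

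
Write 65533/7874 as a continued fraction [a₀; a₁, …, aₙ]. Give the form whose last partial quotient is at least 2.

[8; 3, 10, 8, 10, 3]

65533 = 8·7874 + 2541
7874 = 3·2541 + 251
2541 = 10·251 + 31
251 = 8·31 + 3
31 = 10·3 + 1
3 = 3·1 + 0  (stop)
So 65533/7874 = [8; 3, 10, 8, 10, 3].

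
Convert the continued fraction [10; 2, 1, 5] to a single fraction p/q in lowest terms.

176/17

Using pₖ = aₖpₖ₋₁ + pₖ₋₂ and qₖ = aₖqₖ₋₁ + qₖ₋₂:
  k=0: a=10, p=10, q=1
  k=1: a=2, p=21, q=2
  k=2: a=1, p=31, q=3
  k=3: a=5, p=176, q=17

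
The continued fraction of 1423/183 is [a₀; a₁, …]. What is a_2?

3

1423 = 7·183 + 142   →  a_0 = 7
183 = 1·142 + 41   →  a_1 = 1
142 = 3·41 + 19   →  a_2 = 3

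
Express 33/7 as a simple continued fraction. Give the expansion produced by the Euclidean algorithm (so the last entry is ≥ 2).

[4; 1, 2, 2]

33 = 4*7 + 5
7 = 1*5 + 2
5 = 2*2 + 1
2 = 2*1 + 0  (stop)
So 33/7 = [4; 1, 2, 2].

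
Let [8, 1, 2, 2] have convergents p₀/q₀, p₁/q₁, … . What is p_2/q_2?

26/3

Using pₖ = aₖpₖ₋₁ + pₖ₋₂, qₖ = aₖqₖ₋₁ + qₖ₋₂ (with p₋₁=1, p₋₂=0, q₋₁=0, q₋₂=1):
  k=0: a=8, p=8, q=1
  k=1: a=1, p=9, q=1
  k=2: a=2, p=26, q=3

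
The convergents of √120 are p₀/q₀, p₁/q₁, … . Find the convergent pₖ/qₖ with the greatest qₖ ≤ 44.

√120 = [10; 1, 20, …] (period length 2).
Convergents:
  p_0/q_0 = 10/1
  p_1/q_1 = 11/1
  p_2/q_2 = 230/21
  p_3/q_3 = 241/22
  p_4/q_4 = 5050/461
q_3 = 22 ≤ 44 < 461 = q_4, so the answer is 241/22.

241/22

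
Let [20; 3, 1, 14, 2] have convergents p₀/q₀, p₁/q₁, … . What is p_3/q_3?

Using pₖ = aₖpₖ₋₁ + pₖ₋₂, qₖ = aₖqₖ₋₁ + qₖ₋₂ (with p₋₁=1, p₋₂=0, q₋₁=0, q₋₂=1):
  k=0: a=20, p=20, q=1
  k=1: a=3, p=61, q=3
  k=2: a=1, p=81, q=4
  k=3: a=14, p=1195, q=59

1195/59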